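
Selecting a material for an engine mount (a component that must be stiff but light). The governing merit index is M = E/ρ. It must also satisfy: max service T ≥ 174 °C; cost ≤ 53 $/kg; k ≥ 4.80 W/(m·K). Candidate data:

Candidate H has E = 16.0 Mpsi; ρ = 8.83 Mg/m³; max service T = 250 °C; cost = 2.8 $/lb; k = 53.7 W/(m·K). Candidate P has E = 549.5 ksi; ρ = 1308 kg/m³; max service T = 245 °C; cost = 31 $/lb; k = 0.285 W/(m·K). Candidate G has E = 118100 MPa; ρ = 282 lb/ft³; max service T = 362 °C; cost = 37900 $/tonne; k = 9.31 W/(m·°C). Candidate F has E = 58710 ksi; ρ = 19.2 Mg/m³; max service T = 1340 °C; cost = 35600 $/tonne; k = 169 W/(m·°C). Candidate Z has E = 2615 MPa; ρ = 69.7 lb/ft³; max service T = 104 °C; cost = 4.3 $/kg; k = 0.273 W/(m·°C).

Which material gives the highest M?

Screen on constraints: max service T ≥ 174 °C; cost ≤ 53 $/kg; k ≥ 4.80 W/(m·K). Survivors: candidate H, candidate G, candidate F.
After converting to SI:
  candidate H: E = 110.3 GPa, ρ = 8830 kg/m³
  candidate G: E = 118.1 GPa, ρ = 4517 kg/m³
  candidate F: E = 404.8 GPa, ρ = 19200 kg/m³
  candidate G: M = 26.1 MN·m/kg
  candidate F: M = 21.1 MN·m/kg
  candidate H: M = 12.5 MN·m/kg
Candidate G ranks first.

candidate G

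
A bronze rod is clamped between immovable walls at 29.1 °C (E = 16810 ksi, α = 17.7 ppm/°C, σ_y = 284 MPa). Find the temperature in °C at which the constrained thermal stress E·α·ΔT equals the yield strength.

168 °C

E = 16810 ksi = 115.9 GPa.
E·α·ΔT = 284.0 MPa ⇒ ΔT = 284.0 / (115.9×10³ × 17.7×10⁻⁶) = 138.4 K.
T = 29.1 + 138.4 = 167.5 °C.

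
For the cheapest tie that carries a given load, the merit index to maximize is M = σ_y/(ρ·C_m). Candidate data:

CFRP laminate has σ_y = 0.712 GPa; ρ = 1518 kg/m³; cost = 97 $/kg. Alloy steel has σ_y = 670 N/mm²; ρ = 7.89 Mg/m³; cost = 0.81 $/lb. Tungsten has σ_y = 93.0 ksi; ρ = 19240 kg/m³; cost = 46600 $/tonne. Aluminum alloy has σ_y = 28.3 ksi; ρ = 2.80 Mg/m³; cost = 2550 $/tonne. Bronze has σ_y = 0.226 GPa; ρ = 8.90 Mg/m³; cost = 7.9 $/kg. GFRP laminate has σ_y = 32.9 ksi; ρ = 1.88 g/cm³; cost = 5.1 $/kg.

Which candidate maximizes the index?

Convert each candidate to consistent units, then evaluate M:
  CFRP laminate: σ_y = 712.0 MPa, ρ = 1518 kg/m³, cost = 97.00 $/kg
  alloy steel: σ_y = 670.0 MPa, ρ = 7890 kg/m³, cost = 1.786 $/kg
  tungsten: σ_y = 641.2 MPa, ρ = 19240 kg/m³, cost = 46.60 $/kg
  aluminum alloy: σ_y = 195.1 MPa, ρ = 2800 kg/m³, cost = 2.550 $/kg
  bronze: σ_y = 226.0 MPa, ρ = 8900 kg/m³, cost = 7.900 $/kg
  GFRP laminate: σ_y = 226.8 MPa, ρ = 1880 kg/m³, cost = 5.100 $/kg
  alloy steel: M = 47.6 kN·m per $
  aluminum alloy: M = 27.3 kN·m per $
  GFRP laminate: M = 23.7 kN·m per $
  CFRP laminate: M = 4.84 kN·m per $
  bronze: M = 3.21 kN·m per $
  tungsten: M = 0.715 kN·m per $
The maximum is for alloy steel.

alloy steel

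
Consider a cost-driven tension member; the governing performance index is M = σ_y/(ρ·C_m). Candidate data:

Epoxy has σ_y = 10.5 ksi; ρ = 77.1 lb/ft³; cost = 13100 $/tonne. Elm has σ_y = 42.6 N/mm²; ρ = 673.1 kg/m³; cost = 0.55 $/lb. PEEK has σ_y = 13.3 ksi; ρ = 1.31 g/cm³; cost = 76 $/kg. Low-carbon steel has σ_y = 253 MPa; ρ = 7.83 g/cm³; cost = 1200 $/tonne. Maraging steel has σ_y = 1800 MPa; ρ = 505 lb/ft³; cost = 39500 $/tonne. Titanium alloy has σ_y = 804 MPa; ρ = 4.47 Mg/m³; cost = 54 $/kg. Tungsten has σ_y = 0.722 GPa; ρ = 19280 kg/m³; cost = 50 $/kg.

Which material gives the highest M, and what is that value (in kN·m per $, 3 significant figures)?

elm, M = 52.2 kN·m per $

After converting to SI:
  epoxy: σ_y = 72.39 MPa, ρ = 1235 kg/m³, cost = 13.10 $/kg
  elm: σ_y = 42.60 MPa, ρ = 673.1 kg/m³, cost = 1.213 $/kg
  PEEK: σ_y = 91.70 MPa, ρ = 1310 kg/m³, cost = 76.00 $/kg
  low-carbon steel: σ_y = 253.0 MPa, ρ = 7830 kg/m³, cost = 1.200 $/kg
  maraging steel: σ_y = 1800 MPa, ρ = 8089 kg/m³, cost = 39.50 $/kg
  titanium alloy: σ_y = 804.0 MPa, ρ = 4470 kg/m³, cost = 54.00 $/kg
  tungsten: σ_y = 722.0 MPa, ρ = 19280 kg/m³, cost = 50.00 $/kg
  elm: M = 52.2 kN·m per $
  low-carbon steel: M = 26.9 kN·m per $
  maraging steel: M = 5.63 kN·m per $
  epoxy: M = 4.47 kN·m per $
  titanium alloy: M = 3.33 kN·m per $
  PEEK: M = 0.921 kN·m per $
  tungsten: M = 0.749 kN·m per $
The maximum is for elm.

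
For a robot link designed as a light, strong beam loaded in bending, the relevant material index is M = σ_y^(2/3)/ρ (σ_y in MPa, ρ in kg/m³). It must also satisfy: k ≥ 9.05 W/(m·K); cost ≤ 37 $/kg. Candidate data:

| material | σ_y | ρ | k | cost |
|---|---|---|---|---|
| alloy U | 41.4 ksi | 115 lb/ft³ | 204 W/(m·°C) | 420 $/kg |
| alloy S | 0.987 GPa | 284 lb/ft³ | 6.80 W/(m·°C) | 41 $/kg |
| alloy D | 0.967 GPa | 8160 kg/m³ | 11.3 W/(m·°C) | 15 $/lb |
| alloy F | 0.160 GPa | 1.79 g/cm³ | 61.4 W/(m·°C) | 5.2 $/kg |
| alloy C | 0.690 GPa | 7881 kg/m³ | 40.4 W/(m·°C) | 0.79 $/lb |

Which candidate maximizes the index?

Screen on constraints: k ≥ 9.05 W/(m·K); cost ≤ 37 $/kg. Survivors: alloy D, alloy F, alloy C.
Putting every candidate on a common basis:
  alloy D: σ_y = 967.0 MPa, ρ = 8160 kg/m³
  alloy F: σ_y = 160.0 MPa, ρ = 1790 kg/m³
  alloy C: σ_y = 690.0 MPa, ρ = 7881 kg/m³
  alloy F: M = 16.5×10⁻³
  alloy D: M = 12.0×10⁻³
  alloy C: M = 9.91×10⁻³
Alloy F has the largest M.

alloy F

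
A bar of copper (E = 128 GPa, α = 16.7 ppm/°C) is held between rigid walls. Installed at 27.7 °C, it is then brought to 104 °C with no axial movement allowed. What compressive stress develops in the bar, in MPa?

ΔT = 76.30 K. Constrained thermal stress σ = E·α·ΔT = 128.0×10³ MPa × 16.7×10⁻⁶ × 76.30 = 163 MPa (compressive).

163 MPa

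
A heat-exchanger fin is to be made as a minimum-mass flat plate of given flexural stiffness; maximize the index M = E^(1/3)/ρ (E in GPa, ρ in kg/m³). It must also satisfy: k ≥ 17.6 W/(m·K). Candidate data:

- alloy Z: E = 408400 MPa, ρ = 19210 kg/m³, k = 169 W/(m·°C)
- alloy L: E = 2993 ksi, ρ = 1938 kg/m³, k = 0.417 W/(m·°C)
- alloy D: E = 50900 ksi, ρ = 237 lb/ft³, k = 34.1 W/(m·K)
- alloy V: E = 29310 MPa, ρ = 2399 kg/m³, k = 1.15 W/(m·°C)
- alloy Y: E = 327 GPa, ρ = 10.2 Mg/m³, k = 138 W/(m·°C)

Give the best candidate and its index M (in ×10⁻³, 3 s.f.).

alloy D, M = 1.86×10⁻³

Screen on constraints: k ≥ 17.6 W/(m·K). Survivors: alloy Z, alloy D, alloy Y.
Normalizing units and computing the index:
  alloy Z: E = 408.4 GPa, ρ = 19210 kg/m³
  alloy D: E = 350.9 GPa, ρ = 3796 kg/m³
  alloy Y: E = 327.0 GPa, ρ = 10200 kg/m³
  alloy D: M = 1.86×10⁻³
  alloy Y: M = 0.675×10⁻³
  alloy Z: M = 0.386×10⁻³
Highest index: alloy D.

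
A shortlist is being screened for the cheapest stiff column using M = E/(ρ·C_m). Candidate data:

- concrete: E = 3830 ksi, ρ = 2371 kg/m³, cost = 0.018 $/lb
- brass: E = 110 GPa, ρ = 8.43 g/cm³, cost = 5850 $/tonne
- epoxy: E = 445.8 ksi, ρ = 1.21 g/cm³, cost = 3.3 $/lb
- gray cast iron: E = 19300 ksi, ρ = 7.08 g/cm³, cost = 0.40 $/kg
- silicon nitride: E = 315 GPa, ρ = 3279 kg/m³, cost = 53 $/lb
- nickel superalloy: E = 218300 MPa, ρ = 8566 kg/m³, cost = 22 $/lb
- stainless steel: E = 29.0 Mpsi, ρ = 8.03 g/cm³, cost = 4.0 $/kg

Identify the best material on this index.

Convert each candidate to consistent units, then evaluate M:
  concrete: E = 26.41 GPa, ρ = 2371 kg/m³, cost = 0.03968 $/kg
  brass: E = 110.0 GPa, ρ = 8430 kg/m³, cost = 5.850 $/kg
  epoxy: E = 3.074 GPa, ρ = 1210 kg/m³, cost = 7.275 $/kg
  gray cast iron: E = 133.1 GPa, ρ = 7080 kg/m³, cost = 0.4000 $/kg
  silicon nitride: E = 315.0 GPa, ρ = 3279 kg/m³, cost = 116.8 $/kg
  nickel superalloy: E = 218.3 GPa, ρ = 8566 kg/m³, cost = 48.50 $/kg
  stainless steel: E = 199.9 GPa, ρ = 8030 kg/m³, cost = 4.000 $/kg
  concrete: M = 281 MN·m per $
  gray cast iron: M = 47.0 MN·m per $
  stainless steel: M = 6.23 MN·m per $
  brass: M = 2.23 MN·m per $
  silicon nitride: M = 0.822 MN·m per $
  nickel superalloy: M = 0.525 MN·m per $
  epoxy: M = 0.349 MN·m per $
Highest index: concrete.

concrete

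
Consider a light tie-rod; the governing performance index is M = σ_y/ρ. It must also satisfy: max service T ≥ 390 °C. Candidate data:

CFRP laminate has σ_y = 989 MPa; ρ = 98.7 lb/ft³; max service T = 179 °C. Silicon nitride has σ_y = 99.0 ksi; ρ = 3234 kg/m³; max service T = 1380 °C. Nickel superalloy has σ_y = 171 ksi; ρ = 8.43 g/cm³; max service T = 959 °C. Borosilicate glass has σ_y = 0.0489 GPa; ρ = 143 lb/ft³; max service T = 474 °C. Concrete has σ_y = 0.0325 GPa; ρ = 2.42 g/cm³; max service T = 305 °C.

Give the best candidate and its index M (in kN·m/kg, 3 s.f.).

Screen on constraints: max service T ≥ 390 °C. Survivors: silicon nitride, nickel superalloy, borosilicate glass.
Putting every candidate on a common basis:
  silicon nitride: σ_y = 682.6 MPa, ρ = 3234 kg/m³
  nickel superalloy: σ_y = 1179 MPa, ρ = 8430 kg/m³
  borosilicate glass: σ_y = 48.90 MPa, ρ = 2291 kg/m³
  silicon nitride: M = 211 kN·m/kg
  nickel superalloy: M = 140 kN·m/kg
  borosilicate glass: M = 21.3 kN·m/kg
Silicon nitride ranks first.

silicon nitride, M = 211 kN·m/kg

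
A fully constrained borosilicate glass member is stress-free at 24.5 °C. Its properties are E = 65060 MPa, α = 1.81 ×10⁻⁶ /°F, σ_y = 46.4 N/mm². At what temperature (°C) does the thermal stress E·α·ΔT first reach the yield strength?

243 °C

E = 65060 MPa = 65.06 GPa.
α = 1.81×10⁻⁶/°F × 9/5 = 3.26×10⁻⁶/K.
σ_y = 46.4 N/mm² = 46.40 MPa.
E·α·ΔT = 46.40 MPa ⇒ ΔT = 46.40 / (65.06×10³ × 3.26×10⁻⁶) = 218.9 K.
T = 24.5 + 218.9 = 243.4 °C.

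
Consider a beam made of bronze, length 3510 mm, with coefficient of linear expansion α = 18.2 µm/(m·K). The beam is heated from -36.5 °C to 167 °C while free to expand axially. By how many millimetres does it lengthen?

13.0 mm

ΔT = 167 − (-36.5) = 203.5 K.
ΔL = α·L₀·ΔT = 18.2×10⁻⁶ × 3510 mm × 203.5 K = 13.0 mm.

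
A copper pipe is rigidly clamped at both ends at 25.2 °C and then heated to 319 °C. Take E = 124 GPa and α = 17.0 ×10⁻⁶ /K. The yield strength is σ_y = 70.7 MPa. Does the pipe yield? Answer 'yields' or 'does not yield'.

yields

ΔT = 293.8 K. Constrained thermal stress σ = E·α·ΔT = 124.0×10³ MPa × 17.0×10⁻⁶ × 293.8 = 619 MPa (compressive).
Compare to σ_y = 70.7 MPa: σ ≥ σ_y, so it yields.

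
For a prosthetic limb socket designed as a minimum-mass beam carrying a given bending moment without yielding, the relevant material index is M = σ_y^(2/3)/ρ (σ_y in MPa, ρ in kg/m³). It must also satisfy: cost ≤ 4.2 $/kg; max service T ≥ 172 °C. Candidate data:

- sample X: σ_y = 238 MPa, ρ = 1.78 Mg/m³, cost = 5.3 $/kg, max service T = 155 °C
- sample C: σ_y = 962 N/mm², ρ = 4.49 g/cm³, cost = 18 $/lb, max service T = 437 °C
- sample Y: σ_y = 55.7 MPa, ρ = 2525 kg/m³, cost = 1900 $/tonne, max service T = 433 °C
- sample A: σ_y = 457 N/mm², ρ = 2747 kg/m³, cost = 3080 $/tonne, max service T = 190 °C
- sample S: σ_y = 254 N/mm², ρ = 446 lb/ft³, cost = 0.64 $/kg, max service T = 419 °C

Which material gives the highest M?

Screen on constraints: cost ≤ 4.2 $/kg; max service T ≥ 172 °C. Survivors: sample Y, sample A, sample S.
After converting to SI:
  sample Y: σ_y = 55.70 MPa, ρ = 2525 kg/m³
  sample A: σ_y = 457.0 MPa, ρ = 2747 kg/m³
  sample S: σ_y = 254.0 MPa, ρ = 7144 kg/m³
  sample A: M = 21.6×10⁻³
  sample Y: M = 5.78×10⁻³
  sample S: M = 5.61×10⁻³
The maximum is for sample A.

sample A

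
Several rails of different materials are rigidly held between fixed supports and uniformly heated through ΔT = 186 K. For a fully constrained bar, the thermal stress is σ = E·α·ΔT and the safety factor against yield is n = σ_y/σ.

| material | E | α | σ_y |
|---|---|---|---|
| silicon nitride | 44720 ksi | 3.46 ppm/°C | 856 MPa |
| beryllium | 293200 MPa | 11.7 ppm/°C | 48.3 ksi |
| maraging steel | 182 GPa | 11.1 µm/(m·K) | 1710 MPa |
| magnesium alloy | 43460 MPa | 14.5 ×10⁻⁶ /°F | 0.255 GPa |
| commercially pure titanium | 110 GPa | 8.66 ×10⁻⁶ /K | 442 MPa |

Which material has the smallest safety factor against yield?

With everything in SI (GPa, ×10⁻⁶/K, MPa):
  silicon nitride: E = 308.3, α = 3.46, σ_y = 856.0 → σ = 198 MPa, n = 4.31
  beryllium: E = 293.2, α = 11.7, σ_y = 333.0 → σ = 638 MPa, n = 0.522
  maraging steel: E = 182.0, α = 11.1, σ_y = 1710 → σ = 376 MPa, n = 4.55
  magnesium alloy: E = 43.46, α = 26.1, σ_y = 255.0 → σ = 211 MPa, n = 1.21
  commercially pure titanium: E = 110.0, α = 8.66, σ_y = 442.0 → σ = 177 MPa, n = 2.49
Beryllium has the lowest safety factor, n = 0.522.

beryllium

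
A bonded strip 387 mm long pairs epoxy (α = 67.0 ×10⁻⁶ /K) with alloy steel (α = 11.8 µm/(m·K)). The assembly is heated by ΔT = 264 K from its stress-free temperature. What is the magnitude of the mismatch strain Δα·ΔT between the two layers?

Δα = |67.0 − 11.8|×10⁻⁶/K = 55.2×10⁻⁶/K.
Mismatch strain = Δα·ΔT = 55.2×10⁻⁶ × 264.0 = 0.0146.

0.0146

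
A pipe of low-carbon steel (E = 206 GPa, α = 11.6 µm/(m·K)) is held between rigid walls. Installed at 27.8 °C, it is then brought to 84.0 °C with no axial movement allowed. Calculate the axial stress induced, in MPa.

134 MPa

ΔT = 56.20 K. Constrained thermal stress σ = E·α·ΔT = 206.0×10³ MPa × 11.6×10⁻⁶ × 56.20 = 134 MPa (compressive).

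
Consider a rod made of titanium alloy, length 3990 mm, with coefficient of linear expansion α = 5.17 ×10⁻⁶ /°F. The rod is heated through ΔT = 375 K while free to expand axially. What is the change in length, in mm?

Convert α: 5.17×10⁻⁶/°F × (9/5) = 9.31×10⁻⁶/K.
ΔL = α·L₀·ΔT = 9.31×10⁻⁶ × 3990 mm × 375.0 K = 13.9 mm.

13.9 mm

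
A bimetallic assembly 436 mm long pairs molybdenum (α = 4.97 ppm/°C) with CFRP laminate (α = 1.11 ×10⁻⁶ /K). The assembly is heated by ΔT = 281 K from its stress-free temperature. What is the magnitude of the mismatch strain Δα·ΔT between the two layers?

1.08×10⁻³

Δα = |4.97 − 1.11|×10⁻⁶/K = 3.86×10⁻⁶/K.
Mismatch strain = Δα·ΔT = 3.86×10⁻⁶ × 281.0 = 1.08×10⁻³.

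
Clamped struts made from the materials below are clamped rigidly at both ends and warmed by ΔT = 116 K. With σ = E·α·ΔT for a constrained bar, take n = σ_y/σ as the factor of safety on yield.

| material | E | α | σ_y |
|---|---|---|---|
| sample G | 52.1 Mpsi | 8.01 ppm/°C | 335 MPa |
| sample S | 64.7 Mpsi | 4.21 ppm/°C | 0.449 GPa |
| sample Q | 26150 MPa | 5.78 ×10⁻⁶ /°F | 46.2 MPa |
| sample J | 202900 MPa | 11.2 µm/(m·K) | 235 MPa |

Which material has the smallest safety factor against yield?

sample J

Per material, after unit conversion:
  sample G: E = 359.2, α = 8.01, σ_y = 335.0 → σ = 334 MPa, n = 1.00
  sample S: E = 446.1, α = 4.21, σ_y = 449.0 → σ = 218 MPa, n = 2.06
  sample Q: E = 26.15, α = 10.4, σ_y = 46.20 → σ = 31.6 MPa, n = 1.46
  sample J: E = 202.9, α = 11.2, σ_y = 235.0 → σ = 264 MPa, n = 0.891
Sample J has the lowest safety factor, n = 0.891.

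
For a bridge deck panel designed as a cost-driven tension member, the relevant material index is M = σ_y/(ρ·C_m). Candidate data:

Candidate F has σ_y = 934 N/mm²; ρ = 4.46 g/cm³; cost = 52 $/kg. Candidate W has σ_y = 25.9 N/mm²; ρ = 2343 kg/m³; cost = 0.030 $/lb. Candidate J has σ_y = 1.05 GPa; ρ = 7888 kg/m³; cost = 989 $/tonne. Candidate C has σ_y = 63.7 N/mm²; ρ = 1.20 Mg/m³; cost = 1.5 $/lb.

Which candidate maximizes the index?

Convert each candidate to consistent units, then evaluate M:
  candidate F: σ_y = 934.0 MPa, ρ = 4460 kg/m³, cost = 52.00 $/kg
  candidate W: σ_y = 25.90 MPa, ρ = 2343 kg/m³, cost = 0.06614 $/kg
  candidate J: σ_y = 1050 MPa, ρ = 7888 kg/m³, cost = 0.9890 $/kg
  candidate C: σ_y = 63.70 MPa, ρ = 1200 kg/m³, cost = 3.307 $/kg
  candidate W: M = 167 kN·m per $
  candidate J: M = 135 kN·m per $
  candidate C: M = 16.1 kN·m per $
  candidate F: M = 4.03 kN·m per $
Candidate W has the largest M.

candidate W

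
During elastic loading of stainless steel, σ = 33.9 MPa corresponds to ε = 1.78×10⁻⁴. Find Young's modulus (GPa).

190 GPa

E = σ/ε = 33.9 MPa / 1.78×10⁻⁴ = 190400 MPa = 190 GPa.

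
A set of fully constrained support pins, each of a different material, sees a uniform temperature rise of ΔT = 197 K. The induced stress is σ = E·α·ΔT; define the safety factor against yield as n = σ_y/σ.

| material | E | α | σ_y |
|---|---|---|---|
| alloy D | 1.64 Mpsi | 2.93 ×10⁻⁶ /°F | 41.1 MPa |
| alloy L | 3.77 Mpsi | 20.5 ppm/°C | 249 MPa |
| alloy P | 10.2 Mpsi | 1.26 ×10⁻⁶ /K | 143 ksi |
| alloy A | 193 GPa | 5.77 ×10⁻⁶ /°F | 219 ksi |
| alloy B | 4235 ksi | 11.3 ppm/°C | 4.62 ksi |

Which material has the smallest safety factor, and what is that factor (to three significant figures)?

With everything in SI (GPa, ×10⁻⁶/K, MPa):
  alloy D: E = 11.31, α = 5.27, σ_y = 41.10 → σ = 11.7 MPa, n = 3.50
  alloy L: E = 25.99, α = 20.5, σ_y = 249.0 → σ = 105 MPa, n = 2.37
  alloy P: E = 70.33, α = 1.26, σ_y = 986.0 → σ = 17.5 MPa, n = 56.5
  alloy A: E = 193.0, α = 10.4, σ_y = 1510 → σ = 395 MPa, n = 3.82
  alloy B: E = 29.20, α = 11.3, σ_y = 31.85 → σ = 65.0 MPa, n = 0.490
Smallest n: alloy B with n = 0.490.

alloy B, n = 0.490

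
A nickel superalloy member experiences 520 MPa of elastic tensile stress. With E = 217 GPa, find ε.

ε = σ/E = 520 / 217000 = 2.40×10⁻³.

2.40×10⁻³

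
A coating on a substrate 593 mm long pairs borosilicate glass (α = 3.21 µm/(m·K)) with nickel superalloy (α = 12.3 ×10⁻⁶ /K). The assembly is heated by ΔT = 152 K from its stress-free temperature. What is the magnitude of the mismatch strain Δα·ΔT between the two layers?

1.38×10⁻³

Δα = |3.21 − 12.3|×10⁻⁶/K = 9.09×10⁻⁶/K.
Mismatch strain = Δα·ΔT = 9.09×10⁻⁶ × 152.0 = 1.38×10⁻³.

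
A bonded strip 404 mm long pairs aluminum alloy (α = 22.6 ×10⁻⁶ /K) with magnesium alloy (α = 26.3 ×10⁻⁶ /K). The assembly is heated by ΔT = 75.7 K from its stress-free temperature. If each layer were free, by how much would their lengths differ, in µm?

Δα = |22.6 − 26.3|×10⁻⁶/K = 3.70×10⁻⁶/K.
ΔL_mismatch = Δα·L·ΔT = 3.70×10⁻⁶ × 404.0 mm × 75.7 K = 113 µm.

113 µm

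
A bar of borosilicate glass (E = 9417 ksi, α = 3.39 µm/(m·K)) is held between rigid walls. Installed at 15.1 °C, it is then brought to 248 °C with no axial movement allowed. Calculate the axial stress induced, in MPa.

51.3 MPa

E = 9417 ksi = 64.93 GPa.
ΔT = 232.9 K. Constrained thermal stress σ = E·α·ΔT = 64.93×10³ MPa × 3.39×10⁻⁶ × 232.9 = 51.3 MPa (compressive).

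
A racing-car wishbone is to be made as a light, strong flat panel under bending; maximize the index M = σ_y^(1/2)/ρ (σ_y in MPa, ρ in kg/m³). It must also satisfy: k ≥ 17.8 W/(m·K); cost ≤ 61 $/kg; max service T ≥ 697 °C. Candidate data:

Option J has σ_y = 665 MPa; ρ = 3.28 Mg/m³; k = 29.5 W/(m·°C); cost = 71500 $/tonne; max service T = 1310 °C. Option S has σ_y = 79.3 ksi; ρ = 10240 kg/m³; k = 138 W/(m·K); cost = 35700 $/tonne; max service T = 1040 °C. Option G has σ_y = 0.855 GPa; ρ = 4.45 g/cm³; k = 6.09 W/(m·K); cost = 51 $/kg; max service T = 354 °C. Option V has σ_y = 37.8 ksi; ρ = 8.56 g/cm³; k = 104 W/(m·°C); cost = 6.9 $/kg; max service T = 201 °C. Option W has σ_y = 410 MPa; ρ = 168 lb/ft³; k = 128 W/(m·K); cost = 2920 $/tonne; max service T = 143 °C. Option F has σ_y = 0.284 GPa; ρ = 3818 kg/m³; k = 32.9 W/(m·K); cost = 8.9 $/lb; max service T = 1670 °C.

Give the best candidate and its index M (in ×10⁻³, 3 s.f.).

option F, M = 4.41×10⁻³

Screen on constraints: k ≥ 17.8 W/(m·K); cost ≤ 61 $/kg; max service T ≥ 697 °C. Survivors: option S, option F.
In SI units:
  option S: σ_y = 546.8 MPa, ρ = 10240 kg/m³
  option F: σ_y = 284.0 MPa, ρ = 3818 kg/m³
  option F: M = 4.41×10⁻³
  option S: M = 2.28×10⁻³
Option F ranks first.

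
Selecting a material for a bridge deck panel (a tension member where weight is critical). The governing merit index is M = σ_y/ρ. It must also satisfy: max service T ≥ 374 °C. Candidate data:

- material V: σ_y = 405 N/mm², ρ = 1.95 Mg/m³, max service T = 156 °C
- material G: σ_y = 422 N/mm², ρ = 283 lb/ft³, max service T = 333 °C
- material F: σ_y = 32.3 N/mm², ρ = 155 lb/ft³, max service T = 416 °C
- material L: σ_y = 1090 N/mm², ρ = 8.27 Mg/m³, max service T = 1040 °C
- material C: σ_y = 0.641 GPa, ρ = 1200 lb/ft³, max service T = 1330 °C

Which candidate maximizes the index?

Screen on constraints: max service T ≥ 374 °C. Survivors: material F, material L, material C.
Convert each candidate to consistent units, then evaluate M:
  material F: σ_y = 32.30 MPa, ρ = 2483 kg/m³
  material L: σ_y = 1090 MPa, ρ = 8270 kg/m³
  material C: σ_y = 641.0 MPa, ρ = 19220 kg/m³
  material L: M = 132 kN·m/kg
  material C: M = 33.3 kN·m/kg
  material F: M = 13.0 kN·m/kg
Material L has the largest M.

material L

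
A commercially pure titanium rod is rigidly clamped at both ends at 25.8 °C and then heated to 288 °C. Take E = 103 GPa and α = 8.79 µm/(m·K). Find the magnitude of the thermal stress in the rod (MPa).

ΔT = 262.2 K. Constrained thermal stress σ = E·α·ΔT = 103.0×10³ MPa × 8.79×10⁻⁶ × 262.2 = 237 MPa (compressive).

237 MPa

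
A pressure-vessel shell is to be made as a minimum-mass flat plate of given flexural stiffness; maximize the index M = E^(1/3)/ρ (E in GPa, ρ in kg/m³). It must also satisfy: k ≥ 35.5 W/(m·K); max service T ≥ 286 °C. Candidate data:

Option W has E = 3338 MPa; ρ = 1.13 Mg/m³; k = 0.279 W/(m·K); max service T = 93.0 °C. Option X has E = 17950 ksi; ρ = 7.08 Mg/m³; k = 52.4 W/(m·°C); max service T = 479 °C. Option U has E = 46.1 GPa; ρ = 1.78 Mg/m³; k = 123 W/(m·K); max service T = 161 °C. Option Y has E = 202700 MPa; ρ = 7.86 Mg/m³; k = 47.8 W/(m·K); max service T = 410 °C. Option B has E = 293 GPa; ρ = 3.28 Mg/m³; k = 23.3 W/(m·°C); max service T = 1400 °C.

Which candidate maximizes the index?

Screen on constraints: k ≥ 35.5 W/(m·K); max service T ≥ 286 °C. Survivors: option X, option Y.
Normalizing units and computing the index:
  option X: E = 123.8 GPa, ρ = 7080 kg/m³
  option Y: E = 202.7 GPa, ρ = 7860 kg/m³
  option Y: M = 0.747×10⁻³
  option X: M = 0.704×10⁻³
Option Y ranks first.

option Y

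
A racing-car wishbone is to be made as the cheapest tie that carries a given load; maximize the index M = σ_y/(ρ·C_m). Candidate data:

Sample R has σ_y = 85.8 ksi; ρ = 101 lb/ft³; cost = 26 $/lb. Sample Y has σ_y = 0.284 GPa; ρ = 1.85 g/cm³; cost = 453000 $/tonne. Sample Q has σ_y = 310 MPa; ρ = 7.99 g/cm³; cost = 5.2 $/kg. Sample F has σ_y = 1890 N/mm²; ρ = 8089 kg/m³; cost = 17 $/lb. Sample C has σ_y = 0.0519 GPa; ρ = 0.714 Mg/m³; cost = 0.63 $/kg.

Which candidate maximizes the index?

sample C

After converting to SI:
  sample R: σ_y = 591.6 MPa, ρ = 1618 kg/m³, cost = 57.32 $/kg
  sample Y: σ_y = 284.0 MPa, ρ = 1850 kg/m³, cost = 453.0 $/kg
  sample Q: σ_y = 310.0 MPa, ρ = 7990 kg/m³, cost = 5.200 $/kg
  sample F: σ_y = 1890 MPa, ρ = 8089 kg/m³, cost = 37.48 $/kg
  sample C: σ_y = 51.90 MPa, ρ = 714.0 kg/m³, cost = 0.6300 $/kg
  sample C: M = 115 kN·m per $
  sample Q: M = 7.46 kN·m per $
  sample R: M = 6.38 kN·m per $
  sample F: M = 6.23 kN·m per $
  sample Y: M = 0.339 kN·m per $
The maximum is for sample C.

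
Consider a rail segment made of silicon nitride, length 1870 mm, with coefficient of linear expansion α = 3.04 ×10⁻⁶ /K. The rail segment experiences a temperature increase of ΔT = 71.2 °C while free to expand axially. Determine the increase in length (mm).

0.405 mm

ΔL = α·L₀·ΔT = 3.04×10⁻⁶ × 1870 mm × 71.20 K = 0.405 mm.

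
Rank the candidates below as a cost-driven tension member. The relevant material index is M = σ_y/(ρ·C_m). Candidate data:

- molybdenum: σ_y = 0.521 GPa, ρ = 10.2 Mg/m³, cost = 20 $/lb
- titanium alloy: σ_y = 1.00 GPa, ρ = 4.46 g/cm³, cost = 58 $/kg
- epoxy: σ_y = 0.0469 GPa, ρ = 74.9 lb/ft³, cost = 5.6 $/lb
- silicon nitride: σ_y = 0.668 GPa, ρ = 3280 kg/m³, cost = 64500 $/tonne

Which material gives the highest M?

titanium alloy

Putting every candidate on a common basis:
  molybdenum: σ_y = 521.0 MPa, ρ = 10200 kg/m³, cost = 44.09 $/kg
  titanium alloy: σ_y = 1000 MPa, ρ = 4460 kg/m³, cost = 58.00 $/kg
  epoxy: σ_y = 46.90 MPa, ρ = 1200 kg/m³, cost = 12.35 $/kg
  silicon nitride: σ_y = 668.0 MPa, ρ = 3280 kg/m³, cost = 64.50 $/kg
  titanium alloy: M = 3.87 kN·m per $
  epoxy: M = 3.17 kN·m per $
  silicon nitride: M = 3.16 kN·m per $
  molybdenum: M = 1.16 kN·m per $
Highest index: titanium alloy.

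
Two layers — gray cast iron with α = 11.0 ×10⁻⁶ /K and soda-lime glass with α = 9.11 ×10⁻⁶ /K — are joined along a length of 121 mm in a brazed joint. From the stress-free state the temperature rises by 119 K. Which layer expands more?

α(gray cast iron) = 11.0×10⁻⁶/K vs α(soda-lime glass) = 9.11×10⁻⁶/K.
Higher α expands more for the same ΔT: gray cast iron.

gray cast iron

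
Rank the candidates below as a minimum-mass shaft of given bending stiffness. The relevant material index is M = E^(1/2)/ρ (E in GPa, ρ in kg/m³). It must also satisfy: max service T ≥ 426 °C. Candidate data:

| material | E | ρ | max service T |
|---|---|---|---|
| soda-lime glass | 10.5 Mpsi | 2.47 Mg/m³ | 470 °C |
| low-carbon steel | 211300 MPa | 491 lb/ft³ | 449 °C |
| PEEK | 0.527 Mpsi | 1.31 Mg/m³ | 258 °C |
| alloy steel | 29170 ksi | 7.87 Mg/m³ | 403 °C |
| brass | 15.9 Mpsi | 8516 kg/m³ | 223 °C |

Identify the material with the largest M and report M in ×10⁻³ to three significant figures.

Screen on constraints: max service T ≥ 426 °C. Survivors: soda-lime glass, low-carbon steel.
In SI units:
  soda-lime glass: E = 72.39 GPa, ρ = 2470 kg/m³
  low-carbon steel: E = 211.3 GPa, ρ = 7865 kg/m³
  soda-lime glass: M = 3.44×10⁻³
  low-carbon steel: M = 1.85×10⁻³
The maximum is for soda-lime glass.

soda-lime glass, M = 3.44×10⁻³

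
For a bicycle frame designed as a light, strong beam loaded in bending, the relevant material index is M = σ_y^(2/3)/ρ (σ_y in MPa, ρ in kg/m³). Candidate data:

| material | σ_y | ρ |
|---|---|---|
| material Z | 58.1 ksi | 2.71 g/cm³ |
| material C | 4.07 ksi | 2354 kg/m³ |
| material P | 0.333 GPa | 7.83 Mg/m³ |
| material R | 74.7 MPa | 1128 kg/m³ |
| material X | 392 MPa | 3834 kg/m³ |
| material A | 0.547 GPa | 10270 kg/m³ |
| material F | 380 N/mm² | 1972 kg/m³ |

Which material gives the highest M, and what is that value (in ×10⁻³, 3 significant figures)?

material F, M = 26.6×10⁻³

Normalizing units and computing the index:
  material Z: σ_y = 400.6 MPa, ρ = 2710 kg/m³
  material C: σ_y = 28.06 MPa, ρ = 2354 kg/m³
  material P: σ_y = 333.0 MPa, ρ = 7830 kg/m³
  material R: σ_y = 74.70 MPa, ρ = 1128 kg/m³
  material X: σ_y = 392.0 MPa, ρ = 3834 kg/m³
  material A: σ_y = 547.0 MPa, ρ = 10270 kg/m³
  material F: σ_y = 380.0 MPa, ρ = 1972 kg/m³
  material F: M = 26.6×10⁻³
  material Z: M = 20.1×10⁻³
  material R: M = 15.7×10⁻³
  material X: M = 14.0×10⁻³
  material A: M = 6.51×10⁻³
  material P: M = 6.14×10⁻³
  material C: M = 3.92×10⁻³
Material F has the largest M.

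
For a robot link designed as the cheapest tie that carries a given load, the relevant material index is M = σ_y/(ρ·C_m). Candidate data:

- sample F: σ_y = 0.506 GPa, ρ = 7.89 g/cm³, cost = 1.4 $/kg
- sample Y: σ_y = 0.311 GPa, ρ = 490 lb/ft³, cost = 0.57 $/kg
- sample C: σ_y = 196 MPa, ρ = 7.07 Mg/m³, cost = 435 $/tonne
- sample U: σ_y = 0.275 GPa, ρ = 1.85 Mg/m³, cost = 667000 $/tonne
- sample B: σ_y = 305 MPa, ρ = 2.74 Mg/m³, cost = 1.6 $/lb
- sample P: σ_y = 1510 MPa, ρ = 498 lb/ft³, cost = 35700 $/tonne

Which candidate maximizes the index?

Normalizing units and computing the index:
  sample F: σ_y = 506.0 MPa, ρ = 7890 kg/m³, cost = 1.400 $/kg
  sample Y: σ_y = 311.0 MPa, ρ = 7849 kg/m³, cost = 0.5700 $/kg
  sample C: σ_y = 196.0 MPa, ρ = 7070 kg/m³, cost = 0.4350 $/kg
  sample U: σ_y = 275.0 MPa, ρ = 1850 kg/m³, cost = 667.0 $/kg
  sample B: σ_y = 305.0 MPa, ρ = 2740 kg/m³, cost = 3.527 $/kg
  sample P: σ_y = 1510 MPa, ρ = 7977 kg/m³, cost = 35.70 $/kg
  sample Y: M = 69.5 kN·m per $
  sample C: M = 63.7 kN·m per $
  sample F: M = 45.8 kN·m per $
  sample B: M = 31.6 kN·m per $
  sample P: M = 5.30 kN·m per $
  sample U: M = 0.223 kN·m per $
Highest index: sample Y.

sample Y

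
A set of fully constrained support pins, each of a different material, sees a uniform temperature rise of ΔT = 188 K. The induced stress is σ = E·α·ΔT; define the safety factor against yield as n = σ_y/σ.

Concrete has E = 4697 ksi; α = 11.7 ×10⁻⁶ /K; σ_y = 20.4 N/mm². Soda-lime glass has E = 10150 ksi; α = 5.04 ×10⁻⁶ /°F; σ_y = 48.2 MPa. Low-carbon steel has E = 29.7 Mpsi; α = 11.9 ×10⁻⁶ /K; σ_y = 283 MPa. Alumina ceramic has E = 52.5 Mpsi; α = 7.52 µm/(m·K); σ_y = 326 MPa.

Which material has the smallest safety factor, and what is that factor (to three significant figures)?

concrete, n = 0.286

Per material, after unit conversion:
  concrete: E = 32.38, α = 11.7, σ_y = 20.40 → σ = 71.2 MPa, n = 0.286
  soda-lime glass: E = 69.98, α = 9.07, σ_y = 48.20 → σ = 119 MPa, n = 0.404
  low-carbon steel: E = 204.8, α = 11.9, σ_y = 283.0 → σ = 458 MPa, n = 0.618
  alumina ceramic: E = 362.0, α = 7.52, σ_y = 326.0 → σ = 512 MPa, n = 0.637
The minimum is concrete at n = 0.286.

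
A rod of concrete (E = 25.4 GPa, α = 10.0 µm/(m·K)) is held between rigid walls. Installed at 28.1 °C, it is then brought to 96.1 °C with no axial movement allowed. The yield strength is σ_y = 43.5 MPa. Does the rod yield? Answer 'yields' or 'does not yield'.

ΔT = 68.00 K. Constrained thermal stress σ = E·α·ΔT = 25.40×10³ MPa × 10.0×10⁻⁶ × 68.00 = 17.3 MPa (compressive).
Compare to σ_y = 43.5 MPa: σ < σ_y, so it does not yield.

does not yield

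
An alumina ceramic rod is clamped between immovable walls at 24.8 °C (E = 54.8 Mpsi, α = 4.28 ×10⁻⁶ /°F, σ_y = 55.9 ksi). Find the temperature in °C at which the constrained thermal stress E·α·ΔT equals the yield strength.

157 °C

E = 54.8 Mpsi = 377.8 GPa.
α = 4.28×10⁻⁶/°F × 9/5 = 7.70×10⁻⁶/K.
σ_y = 55.9 ksi = 385.4 MPa.
E·α·ΔT = 385.4 MPa ⇒ ΔT = 385.4 / (377.8×10³ × 7.70×10⁻⁶) = 132.4 K.
T = 24.8 + 132.4 = 157.2 °C.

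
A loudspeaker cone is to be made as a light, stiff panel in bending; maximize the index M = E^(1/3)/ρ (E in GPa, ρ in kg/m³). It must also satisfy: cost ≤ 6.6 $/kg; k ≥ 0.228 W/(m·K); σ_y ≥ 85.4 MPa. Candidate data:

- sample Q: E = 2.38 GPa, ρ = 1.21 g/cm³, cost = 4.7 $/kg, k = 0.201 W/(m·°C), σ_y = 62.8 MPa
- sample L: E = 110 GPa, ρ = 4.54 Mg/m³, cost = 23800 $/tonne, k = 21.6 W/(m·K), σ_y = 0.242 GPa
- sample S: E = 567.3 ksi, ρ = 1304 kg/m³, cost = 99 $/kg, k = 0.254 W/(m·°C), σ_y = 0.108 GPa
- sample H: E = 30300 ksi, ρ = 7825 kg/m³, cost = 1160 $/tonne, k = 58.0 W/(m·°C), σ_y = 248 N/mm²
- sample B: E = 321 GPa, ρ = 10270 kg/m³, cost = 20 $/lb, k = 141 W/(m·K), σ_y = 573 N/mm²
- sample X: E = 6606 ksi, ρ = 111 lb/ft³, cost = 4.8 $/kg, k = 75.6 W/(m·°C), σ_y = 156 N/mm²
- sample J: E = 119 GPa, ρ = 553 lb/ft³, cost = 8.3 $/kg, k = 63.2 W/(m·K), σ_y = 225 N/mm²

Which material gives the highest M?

Screen on constraints: cost ≤ 6.6 $/kg; k ≥ 0.228 W/(m·K); σ_y ≥ 85.4 MPa. Survivors: sample H, sample X.
Putting every candidate on a common basis:
  sample H: E = 208.9 GPa, ρ = 7825 kg/m³
  sample X: E = 45.55 GPa, ρ = 1778 kg/m³
  sample X: M = 2.01×10⁻³
  sample H: M = 0.758×10⁻³
Highest index: sample X.

sample X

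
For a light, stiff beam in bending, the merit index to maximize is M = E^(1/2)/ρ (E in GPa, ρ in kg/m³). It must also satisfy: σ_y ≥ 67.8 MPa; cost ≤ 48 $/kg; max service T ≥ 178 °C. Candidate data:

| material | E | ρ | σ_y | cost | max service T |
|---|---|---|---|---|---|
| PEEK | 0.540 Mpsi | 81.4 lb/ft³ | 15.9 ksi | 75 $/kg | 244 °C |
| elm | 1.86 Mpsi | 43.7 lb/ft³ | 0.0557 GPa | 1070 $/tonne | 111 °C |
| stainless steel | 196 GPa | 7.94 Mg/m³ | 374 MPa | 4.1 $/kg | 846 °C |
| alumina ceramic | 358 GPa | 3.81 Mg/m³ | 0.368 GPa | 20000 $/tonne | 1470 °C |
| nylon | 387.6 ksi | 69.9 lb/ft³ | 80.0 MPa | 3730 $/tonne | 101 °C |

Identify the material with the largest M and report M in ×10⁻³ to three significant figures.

alumina ceramic, M = 4.97×10⁻³

Screen on constraints: σ_y ≥ 67.8 MPa; cost ≤ 48 $/kg; max service T ≥ 178 °C. Survivors: stainless steel, alumina ceramic.
Convert each candidate to consistent units, then evaluate M:
  stainless steel: E = 196.0 GPa, ρ = 7940 kg/m³
  alumina ceramic: E = 358.0 GPa, ρ = 3810 kg/m³
  alumina ceramic: M = 4.97×10⁻³
  stainless steel: M = 1.76×10⁻³
Highest index: alumina ceramic.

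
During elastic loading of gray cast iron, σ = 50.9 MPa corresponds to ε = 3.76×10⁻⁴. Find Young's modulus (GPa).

E = σ/ε = 50.9 MPa / 3.76×10⁻⁴ = 135400 MPa = 135 GPa.

135 GPa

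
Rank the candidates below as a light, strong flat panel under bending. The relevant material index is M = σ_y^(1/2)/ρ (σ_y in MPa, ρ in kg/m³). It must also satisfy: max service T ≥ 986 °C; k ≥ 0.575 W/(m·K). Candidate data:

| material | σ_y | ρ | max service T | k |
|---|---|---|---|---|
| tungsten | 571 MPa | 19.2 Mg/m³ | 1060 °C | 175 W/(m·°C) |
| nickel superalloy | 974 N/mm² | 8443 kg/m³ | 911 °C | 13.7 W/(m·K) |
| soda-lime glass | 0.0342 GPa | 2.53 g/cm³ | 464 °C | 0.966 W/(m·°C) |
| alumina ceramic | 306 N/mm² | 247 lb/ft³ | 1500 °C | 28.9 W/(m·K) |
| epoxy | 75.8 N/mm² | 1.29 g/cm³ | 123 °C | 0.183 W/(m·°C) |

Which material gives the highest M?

alumina ceramic

Screen on constraints: max service T ≥ 986 °C; k ≥ 0.575 W/(m·K). Survivors: tungsten, alumina ceramic.
Putting every candidate on a common basis:
  tungsten: σ_y = 571.0 MPa, ρ = 19200 kg/m³
  alumina ceramic: σ_y = 306.0 MPa, ρ = 3957 kg/m³
  alumina ceramic: M = 4.42×10⁻³
  tungsten: M = 1.24×10⁻³
Alumina ceramic has the largest M.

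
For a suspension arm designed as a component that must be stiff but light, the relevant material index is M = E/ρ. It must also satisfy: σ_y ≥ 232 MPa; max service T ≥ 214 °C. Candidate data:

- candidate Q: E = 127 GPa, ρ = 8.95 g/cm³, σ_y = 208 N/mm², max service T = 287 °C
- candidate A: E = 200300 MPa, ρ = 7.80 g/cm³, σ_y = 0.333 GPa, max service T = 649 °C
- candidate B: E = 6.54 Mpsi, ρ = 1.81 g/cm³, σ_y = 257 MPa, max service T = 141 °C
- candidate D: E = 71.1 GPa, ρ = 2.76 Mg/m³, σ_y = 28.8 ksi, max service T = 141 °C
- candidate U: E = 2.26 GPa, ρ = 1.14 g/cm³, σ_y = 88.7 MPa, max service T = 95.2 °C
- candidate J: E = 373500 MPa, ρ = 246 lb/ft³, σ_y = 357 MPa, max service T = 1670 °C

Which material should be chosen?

candidate J

Screen on constraints: σ_y ≥ 232 MPa; max service T ≥ 214 °C. Survivors: candidate A, candidate J.
Putting every candidate on a common basis:
  candidate A: E = 200.3 GPa, ρ = 7800 kg/m³
  candidate J: E = 373.5 GPa, ρ = 3941 kg/m³
  candidate J: M = 94.8 MN·m/kg
  candidate A: M = 25.7 MN·m/kg
Candidate J has the largest M.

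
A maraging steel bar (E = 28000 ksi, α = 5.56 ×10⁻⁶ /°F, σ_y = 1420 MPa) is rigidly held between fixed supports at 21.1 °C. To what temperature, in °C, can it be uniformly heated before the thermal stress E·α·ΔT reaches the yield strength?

E = 28000 ksi = 193.1 GPa.
α = 5.56×10⁻⁶/°F × 9/5 = 10.0×10⁻⁶/K.
E·α·ΔT = 1420 MPa ⇒ ΔT = 1420 / (193.1×10³ × 10.0×10⁻⁶) = 735.0 K.
T = 21.1 + 735.0 = 756.1 °C.

756 °C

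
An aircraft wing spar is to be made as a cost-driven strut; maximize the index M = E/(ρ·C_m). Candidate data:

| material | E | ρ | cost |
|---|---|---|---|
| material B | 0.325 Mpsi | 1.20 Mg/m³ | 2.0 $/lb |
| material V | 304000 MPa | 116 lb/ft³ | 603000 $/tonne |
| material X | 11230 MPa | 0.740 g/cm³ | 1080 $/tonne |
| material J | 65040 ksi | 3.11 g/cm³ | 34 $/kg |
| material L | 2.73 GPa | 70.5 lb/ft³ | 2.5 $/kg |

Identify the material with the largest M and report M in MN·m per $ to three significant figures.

material X, M = 14.1 MN·m per $

Putting every candidate on a common basis:
  material B: E = 2.241 GPa, ρ = 1200 kg/m³, cost = 4.409 $/kg
  material V: E = 304.0 GPa, ρ = 1858 kg/m³, cost = 603.0 $/kg
  material X: E = 11.23 GPa, ρ = 740.0 kg/m³, cost = 1.080 $/kg
  material J: E = 448.4 GPa, ρ = 3110 kg/m³, cost = 34.00 $/kg
  material L: E = 2.730 GPa, ρ = 1129 kg/m³, cost = 2.500 $/kg
  material X: M = 14.1 MN·m per $
  material J: M = 4.24 MN·m per $
  material L: M = 0.967 MN·m per $
  material B: M = 0.424 MN·m per $
  material V: M = 0.271 MN·m per $
Material X ranks first.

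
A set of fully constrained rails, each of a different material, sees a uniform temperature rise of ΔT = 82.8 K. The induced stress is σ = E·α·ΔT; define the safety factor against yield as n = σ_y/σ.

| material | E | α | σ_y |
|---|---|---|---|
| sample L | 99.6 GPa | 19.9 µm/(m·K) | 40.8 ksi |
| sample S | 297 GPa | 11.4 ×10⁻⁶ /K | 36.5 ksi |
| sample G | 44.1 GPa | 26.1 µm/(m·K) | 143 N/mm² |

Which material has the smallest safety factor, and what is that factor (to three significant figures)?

Converting E to GPa, α to ×10⁻⁶/K, σ_y to MPa, then σ and n for each:
  sample L: E = 99.60, α = 19.9, σ_y = 281.3 → σ = 164 MPa, n = 1.71
  sample S: E = 297.0, α = 11.4, σ_y = 251.7 → σ = 280 MPa, n = 0.898
  sample G: E = 44.10, α = 26.1, σ_y = 143.0 → σ = 95.3 MPa, n = 1.50
The minimum is sample S at n = 0.898.

sample S, n = 0.898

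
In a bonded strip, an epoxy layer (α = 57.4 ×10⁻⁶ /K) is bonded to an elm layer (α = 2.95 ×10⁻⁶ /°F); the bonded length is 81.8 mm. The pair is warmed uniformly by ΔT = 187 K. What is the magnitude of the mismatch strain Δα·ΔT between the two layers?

9.74×10⁻³

elm: α = 2.95×10⁻⁶/°F × 9/5 = 5.31×10⁻⁶/K.
Δα = |57.4 − 5.31|×10⁻⁶/K = 52.1×10⁻⁶/K.
Mismatch strain = Δα·ΔT = 52.1×10⁻⁶ × 187.0 = 9.74×10⁻³.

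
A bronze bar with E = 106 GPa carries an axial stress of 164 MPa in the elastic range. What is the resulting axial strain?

ε = σ/E = 164 / 106000 = 1.55×10⁻³.

1.55×10⁻³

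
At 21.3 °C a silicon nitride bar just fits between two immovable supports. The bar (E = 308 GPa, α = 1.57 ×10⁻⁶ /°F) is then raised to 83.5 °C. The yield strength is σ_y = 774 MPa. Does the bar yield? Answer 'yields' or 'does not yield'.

does not yield

α = 1.57×10⁻⁶/°F × 9/5 = 2.83×10⁻⁶/K.
ΔT = 62.20 K. Constrained thermal stress σ = E·α·ΔT = 308.0×10³ MPa × 2.83×10⁻⁶ × 62.20 = 54.1 MPa (compressive).
Compare to σ_y = 774 MPa: σ < σ_y, so it does not yield.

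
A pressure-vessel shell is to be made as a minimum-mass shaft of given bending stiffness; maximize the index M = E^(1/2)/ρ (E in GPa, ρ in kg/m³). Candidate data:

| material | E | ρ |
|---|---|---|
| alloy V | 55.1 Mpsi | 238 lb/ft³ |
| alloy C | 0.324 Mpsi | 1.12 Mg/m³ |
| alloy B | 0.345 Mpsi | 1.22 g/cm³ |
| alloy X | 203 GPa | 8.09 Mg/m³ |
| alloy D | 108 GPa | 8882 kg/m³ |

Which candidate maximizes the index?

In SI units:
  alloy V: E = 379.9 GPa, ρ = 3812 kg/m³
  alloy C: E = 2.234 GPa, ρ = 1120 kg/m³
  alloy B: E = 2.379 GPa, ρ = 1220 kg/m³
  alloy X: E = 203.0 GPa, ρ = 8090 kg/m³
  alloy D: E = 108.0 GPa, ρ = 8882 kg/m³
  alloy V: M = 5.11×10⁻³
  alloy X: M = 1.76×10⁻³
  alloy C: M = 1.33×10⁻³
  alloy B: M = 1.26×10⁻³
  alloy D: M = 1.17×10⁻³
Alloy V ranks first.

alloy V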